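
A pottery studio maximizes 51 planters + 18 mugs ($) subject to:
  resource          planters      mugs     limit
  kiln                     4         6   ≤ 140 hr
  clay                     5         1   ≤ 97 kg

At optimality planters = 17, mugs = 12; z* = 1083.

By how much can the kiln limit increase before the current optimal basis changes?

442

Binding constraints: kiln, clay. The basis is B = [[4,6],[5,1]] with det -26.
Per unit increase in kiln, x* moves by d = (-0.0385, 0.1923).
The basis stays optimal until planters reaches 0; allowable increase = 442 hr.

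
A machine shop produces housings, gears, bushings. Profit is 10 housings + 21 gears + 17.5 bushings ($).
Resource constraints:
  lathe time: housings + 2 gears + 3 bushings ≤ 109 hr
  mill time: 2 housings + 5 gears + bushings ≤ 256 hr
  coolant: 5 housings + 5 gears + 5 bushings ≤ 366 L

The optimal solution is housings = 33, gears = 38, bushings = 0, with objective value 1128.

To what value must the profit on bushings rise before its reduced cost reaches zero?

Binding: lathe time and mill time. Non-binding: coolant (11 unused).
By complementary slackness, y = 0 for the non-binding constraint.
Dual feasibility on the basic columns requires 1·y_lathe time + 2·y_mill time = 10, 2·y_lathe time + 5·y_mill time = 21.
This yields shadow prices y_lathe time = 8, y_mill time = 1.
bushings enters the basis when its profit ≥ yᵀa₃ = 8·3 + 1·1 = 25.

25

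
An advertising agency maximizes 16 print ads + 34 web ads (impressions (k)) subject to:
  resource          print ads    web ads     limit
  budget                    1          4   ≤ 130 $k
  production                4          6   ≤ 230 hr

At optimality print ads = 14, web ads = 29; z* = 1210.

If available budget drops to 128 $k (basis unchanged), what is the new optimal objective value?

1202

At the optimum: budget uses 130 of 130 (binding); production uses 230 of 230 (binding).
From A_Bᵀ y = c: 1·y_budget + 4·y_production = 16; 4·y_budget + 6·y_production = 34.
This yields shadow prices y_budget = 4, y_production = 3.
Δz = y_budget·Δb = 4 × (-2) = -8, so new z* = 1210 − 8 = 1202.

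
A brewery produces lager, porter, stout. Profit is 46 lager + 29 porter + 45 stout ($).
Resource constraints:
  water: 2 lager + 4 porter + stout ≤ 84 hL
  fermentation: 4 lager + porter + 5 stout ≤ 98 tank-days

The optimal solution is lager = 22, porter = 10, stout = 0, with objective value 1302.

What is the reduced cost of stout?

-5

Check each constraint at x*: water 84/84 (tight); fermentation 98/98 (tight).
From A_Bᵀ y = c: 2·y_water + 4·y_fermentation = 46; 4·y_water + 1·y_fermentation = 29.
→ y_water = 5 and y_fermentation = 9.
Reduced cost of stout: c₃ − yᵀa₃ = 45 − (5·1 + 9·5) = 45 − 50 = -5.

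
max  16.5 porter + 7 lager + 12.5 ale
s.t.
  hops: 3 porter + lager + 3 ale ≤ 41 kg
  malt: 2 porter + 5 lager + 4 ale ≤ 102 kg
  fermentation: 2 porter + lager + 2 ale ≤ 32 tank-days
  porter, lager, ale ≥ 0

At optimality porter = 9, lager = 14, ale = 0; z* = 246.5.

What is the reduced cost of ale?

Binding: hops and fermentation. Non-binding: malt (14 unused).
Since malt is not tight, its dual is 0.
Dual feasibility on the basic columns requires 3·y_hops + 2·y_fermentation = 16.5, 1·y_hops + 1·y_fermentation = 7.
→ y_hops = 2.5 and y_fermentation = 4.5.
Reduced cost of ale: c₃ − yᵀa₃ = 12.5 − (2.5·3 + 4.5·2) = 12.5 − 16.5 = -4.

-4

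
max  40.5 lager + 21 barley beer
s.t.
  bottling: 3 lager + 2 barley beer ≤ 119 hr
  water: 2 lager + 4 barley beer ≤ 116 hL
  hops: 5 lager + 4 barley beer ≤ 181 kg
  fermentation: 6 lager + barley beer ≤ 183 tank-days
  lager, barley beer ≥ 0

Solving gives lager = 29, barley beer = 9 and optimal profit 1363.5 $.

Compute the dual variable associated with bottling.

0

Check each constraint at x*: bottling 105/119 (slack 14); water 94/116 (slack 22); hops 181/181 (tight); fermentation 183/183 (tight).
By complementary slackness, y = 0 for the non-binding constraints.
Dual feasibility on the basic columns requires 5·y_hops + 6·y_fermentation = 40.5, 4·y_hops + 1·y_fermentation = 21.
Solving: y_hops = 4.5, y_fermentation = 3.
Shadow price of bottling = 0.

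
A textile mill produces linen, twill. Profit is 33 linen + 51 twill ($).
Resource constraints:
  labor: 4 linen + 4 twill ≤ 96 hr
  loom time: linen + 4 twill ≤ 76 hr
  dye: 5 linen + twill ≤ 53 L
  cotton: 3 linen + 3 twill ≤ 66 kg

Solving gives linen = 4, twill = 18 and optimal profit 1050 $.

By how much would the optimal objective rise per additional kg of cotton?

9

At the optimum: labor uses 88 of 96 (slack = 8); loom time uses 76 of 76 (binding); dye uses 38 of 53 (slack = 15); cotton uses 66 of 66 (binding).
By complementary slackness, y = 0 for the non-binding constraints.
The binding rows give the dual system: 1·y_loom time + 3·y_cotton = 33 and 4·y_loom time + 3·y_cotton = 51.
This yields shadow prices y_loom time = 6, y_cotton = 9.
Shadow price of cotton = 9.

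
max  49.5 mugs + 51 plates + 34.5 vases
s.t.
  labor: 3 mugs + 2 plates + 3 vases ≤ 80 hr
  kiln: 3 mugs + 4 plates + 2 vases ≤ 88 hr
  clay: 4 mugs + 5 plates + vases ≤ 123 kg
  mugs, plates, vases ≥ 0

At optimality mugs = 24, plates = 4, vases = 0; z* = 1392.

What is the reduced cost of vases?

Check each constraint at x*: labor 80/80 (tight); kiln 88/88 (tight); clay 116/123 (slack 7).
Since clay is not tight, its dual is 0.
Dual feasibility on the basic columns requires 3·y_labor + 3·y_kiln = 49.5, 2·y_labor + 4·y_kiln = 51.
This yields shadow prices y_labor = 7.5, y_kiln = 9.
Reduced cost of vases: c₃ − yᵀa₃ = 34.5 − (7.5·3 + 9·2) = 34.5 − 40.5 = -6.

-6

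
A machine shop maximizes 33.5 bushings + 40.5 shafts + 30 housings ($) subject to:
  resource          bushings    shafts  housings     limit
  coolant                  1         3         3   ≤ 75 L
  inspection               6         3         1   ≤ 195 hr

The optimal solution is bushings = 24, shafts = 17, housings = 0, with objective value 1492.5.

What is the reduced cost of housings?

-2.5

Both coolant and inspection are binding at x*.
Dual feasibility on the basic columns requires 1·y_coolant + 6·y_inspection = 33.5, 3·y_coolant + 3·y_inspection = 40.5.
This yields shadow prices y_coolant = 9.5, y_inspection = 4.
Reduced cost of housings: c₃ − yᵀa₃ = 30 − (9.5·3 + 4·1) = 30 − 32.5 = -2.5.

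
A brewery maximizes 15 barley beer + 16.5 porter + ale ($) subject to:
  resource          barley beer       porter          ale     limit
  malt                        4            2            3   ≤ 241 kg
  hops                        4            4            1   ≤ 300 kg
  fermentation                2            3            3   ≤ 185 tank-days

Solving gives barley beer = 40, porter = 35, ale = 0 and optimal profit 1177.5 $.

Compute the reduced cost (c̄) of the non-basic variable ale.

Binding: hops and fermentation. Non-binding: malt (11 unused).
Slack constraints have shadow price 0 (complementary slackness).
The binding rows give the dual system: 4·y_hops + 2·y_fermentation = 15 and 4·y_hops + 3·y_fermentation = 16.5.
This yields shadow prices y_hops = 3, y_fermentation = 1.5.
Reduced cost of ale: c₃ − yᵀa₃ = 1 − (3·1 + 1.5·3) = 1 − 7.5 = -6.5.

-6.5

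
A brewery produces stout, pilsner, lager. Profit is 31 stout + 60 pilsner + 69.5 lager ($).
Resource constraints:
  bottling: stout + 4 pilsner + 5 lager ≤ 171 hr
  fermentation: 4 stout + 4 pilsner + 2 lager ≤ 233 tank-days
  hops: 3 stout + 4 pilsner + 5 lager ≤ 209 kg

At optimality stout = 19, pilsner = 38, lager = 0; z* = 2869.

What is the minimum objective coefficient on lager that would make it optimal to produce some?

At the optimum: bottling uses 171 of 171 (binding); fermentation uses 228 of 233 (slack = 5); hops uses 209 of 209 (binding).
Since fermentation is not tight, its dual is 0.
The binding rows give the dual system: 1·y_bottling + 3·y_hops = 31 and 4·y_bottling + 4·y_hops = 60.
Solving: y_bottling = 7, y_hops = 8.
lager enters the basis when its profit ≥ yᵀa₃ = 7·5 + 8·5 = 75.

75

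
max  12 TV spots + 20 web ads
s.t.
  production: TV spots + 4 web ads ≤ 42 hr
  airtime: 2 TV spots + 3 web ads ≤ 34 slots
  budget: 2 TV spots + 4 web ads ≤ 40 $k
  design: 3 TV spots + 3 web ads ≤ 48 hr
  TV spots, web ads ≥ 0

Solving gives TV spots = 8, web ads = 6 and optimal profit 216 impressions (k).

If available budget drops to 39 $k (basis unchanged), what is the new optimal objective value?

214

At the optimum: production uses 32 of 42 (slack = 10); airtime uses 34 of 34 (binding); budget uses 40 of 40 (binding); design uses 42 of 48 (slack = 6).
Slack constraints have shadow price 0 (complementary slackness).
The binding rows give the dual system: 2·y_airtime + 2·y_budget = 12 and 3·y_airtime + 4·y_budget = 20.
This yields shadow prices y_airtime = 4, y_budget = 2.
Δz = y_budget·Δb = 2 × (-1) = -2, so new z* = 216 − 2 = 214.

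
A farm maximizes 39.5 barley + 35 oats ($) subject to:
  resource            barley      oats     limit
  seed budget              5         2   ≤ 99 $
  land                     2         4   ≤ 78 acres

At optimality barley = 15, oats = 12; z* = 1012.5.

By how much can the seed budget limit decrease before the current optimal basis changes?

Binding constraints: seed budget, land. The basis is B = [[5,2],[2,4]] with det 16.
Per unit decrease in seed budget, x* moves by d = (-0.25, 0.125).
The basis stays optimal until barley reaches 0; allowable decrease = 60 $.

60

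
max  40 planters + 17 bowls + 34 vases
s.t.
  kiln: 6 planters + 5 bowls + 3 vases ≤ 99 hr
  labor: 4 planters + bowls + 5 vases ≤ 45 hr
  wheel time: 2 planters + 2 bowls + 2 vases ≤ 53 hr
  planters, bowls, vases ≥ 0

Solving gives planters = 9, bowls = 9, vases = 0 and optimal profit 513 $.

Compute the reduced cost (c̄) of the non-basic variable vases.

At the optimum: kiln uses 99 of 99 (binding); labor uses 45 of 45 (binding); wheel time uses 36 of 53 (slack = 17).
Slack constraints have shadow price 0 (complementary slackness).
From A_Bᵀ y = c: 6·y_kiln + 4·y_labor = 40; 5·y_kiln + 1·y_labor = 17.
Solving: y_kiln = 2, y_labor = 7.
Reduced cost of vases: c₃ − yᵀa₃ = 34 − (2·3 + 7·5) = 34 − 41 = -7.

-7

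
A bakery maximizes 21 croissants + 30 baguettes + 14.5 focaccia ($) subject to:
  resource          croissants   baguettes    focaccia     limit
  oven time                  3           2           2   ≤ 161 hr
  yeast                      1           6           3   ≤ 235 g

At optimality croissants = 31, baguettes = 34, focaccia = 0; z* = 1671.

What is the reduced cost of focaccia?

-6.5

Both oven time and yeast are binding at x*.
The binding rows give the dual system: 3·y_oven time + 1·y_yeast = 21 and 2·y_oven time + 6·y_yeast = 30.
This yields shadow prices y_oven time = 6, y_yeast = 3.
Reduced cost of focaccia: c₃ − yᵀa₃ = 14.5 − (6·2 + 3·3) = 14.5 − 21 = -6.5.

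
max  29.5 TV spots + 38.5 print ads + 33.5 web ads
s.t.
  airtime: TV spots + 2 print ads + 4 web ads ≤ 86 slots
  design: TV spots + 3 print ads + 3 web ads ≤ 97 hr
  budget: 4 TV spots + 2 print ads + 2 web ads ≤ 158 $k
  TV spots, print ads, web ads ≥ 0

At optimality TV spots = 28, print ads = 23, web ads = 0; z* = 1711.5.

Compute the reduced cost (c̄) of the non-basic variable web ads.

At the optimum: airtime uses 74 of 86 (slack = 12); design uses 97 of 97 (binding); budget uses 158 of 158 (binding).
Since airtime is not tight, its dual is 0.
From A_Bᵀ y = c: 1·y_design + 4·y_budget = 29.5; 3·y_design + 2·y_budget = 38.5.
→ y_design = 9.5 and y_budget = 5.
Reduced cost of web ads: c₃ − yᵀa₃ = 33.5 − (9.5·3 + 5·2) = 33.5 − 38.5 = -5.

-5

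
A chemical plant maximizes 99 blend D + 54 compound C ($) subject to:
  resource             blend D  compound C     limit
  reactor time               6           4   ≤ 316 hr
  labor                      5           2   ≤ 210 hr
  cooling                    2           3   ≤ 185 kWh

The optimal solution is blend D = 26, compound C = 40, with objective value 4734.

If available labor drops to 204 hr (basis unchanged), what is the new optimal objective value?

4680

Binding: reactor time and labor. Non-binding: cooling (13 unused).
Slack constraints have shadow price 0 (complementary slackness).
From A_Bᵀ y = c: 6·y_reactor time + 5·y_labor = 99; 4·y_reactor time + 2·y_labor = 54.
This yields shadow prices y_reactor time = 9, y_labor = 9.
Δz = y_labor·Δb = 9 × (-6) = -54, so new z* = 4734 − 54 = 4680.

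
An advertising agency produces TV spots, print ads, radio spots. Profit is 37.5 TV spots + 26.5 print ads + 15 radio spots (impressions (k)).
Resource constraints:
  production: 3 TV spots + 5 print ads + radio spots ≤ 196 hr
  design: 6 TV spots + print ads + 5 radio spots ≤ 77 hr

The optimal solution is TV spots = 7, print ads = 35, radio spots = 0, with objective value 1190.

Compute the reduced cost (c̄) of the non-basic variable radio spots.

Both production and design are binding at x*.
Dual feasibility on the basic columns requires 3·y_production + 6·y_design = 37.5, 5·y_production + 1·y_design = 26.5.
This yields shadow prices y_production = 4.5, y_design = 4.
Reduced cost of radio spots: c₃ − yᵀa₃ = 15 − (4.5·1 + 4·5) = 15 − 24.5 = -9.5.

-9.5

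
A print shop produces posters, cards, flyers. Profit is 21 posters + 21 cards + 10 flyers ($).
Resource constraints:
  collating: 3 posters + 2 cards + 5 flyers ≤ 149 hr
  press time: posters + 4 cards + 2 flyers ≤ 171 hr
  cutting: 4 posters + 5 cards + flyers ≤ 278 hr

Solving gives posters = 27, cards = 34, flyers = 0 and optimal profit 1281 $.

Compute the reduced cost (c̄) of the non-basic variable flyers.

At the optimum: collating uses 149 of 149 (binding); press time uses 163 of 171 (slack = 8); cutting uses 278 of 278 (binding).
Slack constraints have shadow price 0 (complementary slackness).
Dual feasibility on the basic columns requires 3·y_collating + 4·y_cutting = 21, 2·y_collating + 5·y_cutting = 21.
This yields shadow prices y_collating = 3, y_cutting = 3.
Reduced cost of flyers: c₃ − yᵀa₃ = 10 − (3·5 + 3·1) = 10 − 18 = -8.

-8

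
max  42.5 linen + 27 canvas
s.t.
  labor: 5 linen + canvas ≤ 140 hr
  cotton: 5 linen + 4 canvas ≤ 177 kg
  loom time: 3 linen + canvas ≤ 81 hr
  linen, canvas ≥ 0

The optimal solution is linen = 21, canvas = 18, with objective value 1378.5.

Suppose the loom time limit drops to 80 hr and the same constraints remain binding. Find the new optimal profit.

At the optimum: labor uses 123 of 140 (slack = 17); cotton uses 177 of 177 (binding); loom time uses 81 of 81 (binding).
Slack constraints have shadow price 0 (complementary slackness).
From A_Bᵀ y = c: 5·y_cotton + 3·y_loom time = 42.5; 4·y_cotton + 1·y_loom time = 27.
→ y_cotton = 5.5 and y_loom time = 5.
Δz = y_loom time·Δb = 5 × (-1) = -5, so new z* = 1378.5 − 5 = 1373.5.

1373.5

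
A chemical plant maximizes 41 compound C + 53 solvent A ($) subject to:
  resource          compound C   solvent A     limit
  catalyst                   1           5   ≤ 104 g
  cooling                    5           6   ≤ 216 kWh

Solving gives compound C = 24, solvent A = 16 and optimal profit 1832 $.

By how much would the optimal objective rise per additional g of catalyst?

Check each constraint at x*: catalyst 104/104 (tight); cooling 216/216 (tight).
Dual feasibility on the basic columns requires 1·y_catalyst + 5·y_cooling = 41, 5·y_catalyst + 6·y_cooling = 53.
This yields shadow prices y_catalyst = 1, y_cooling = 8.
Shadow price of catalyst = 1.

1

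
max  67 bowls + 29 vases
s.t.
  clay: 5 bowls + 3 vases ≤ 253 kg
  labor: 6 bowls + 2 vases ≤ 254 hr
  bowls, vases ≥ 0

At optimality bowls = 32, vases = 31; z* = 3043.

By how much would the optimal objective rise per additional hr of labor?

7

At the optimum: clay uses 253 of 253 (binding); labor uses 254 of 254 (binding).
From A_Bᵀ y = c: 5·y_clay + 6·y_labor = 67; 3·y_clay + 2·y_labor = 29.
→ y_clay = 5 and y_labor = 7.
Shadow price of labor = 7.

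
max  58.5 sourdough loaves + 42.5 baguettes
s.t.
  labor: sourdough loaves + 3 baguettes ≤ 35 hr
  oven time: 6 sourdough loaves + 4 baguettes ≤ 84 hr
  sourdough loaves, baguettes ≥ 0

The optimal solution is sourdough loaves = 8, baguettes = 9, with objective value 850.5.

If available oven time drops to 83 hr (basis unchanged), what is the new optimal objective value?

Both labor and oven time are binding at x*.
Dual feasibility on the basic columns requires 1·y_labor + 6·y_oven time = 58.5, 3·y_labor + 4·y_oven time = 42.5.
This yields shadow prices y_labor = 1.5, y_oven time = 9.5.
Δz = y_oven time·Δb = 9.5 × (-1) = -9.5, so new z* = 850.5 − 9.5 = 841.

841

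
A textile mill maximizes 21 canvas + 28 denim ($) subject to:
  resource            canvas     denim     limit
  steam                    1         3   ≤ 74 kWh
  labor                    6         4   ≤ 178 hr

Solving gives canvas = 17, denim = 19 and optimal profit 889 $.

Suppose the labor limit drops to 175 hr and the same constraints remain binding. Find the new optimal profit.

881.5

Check each constraint at x*: steam 74/74 (tight); labor 178/178 (tight).
Dual feasibility on the basic columns requires 1·y_steam + 6·y_labor = 21, 3·y_steam + 4·y_labor = 28.
This yields shadow prices y_steam = 6, y_labor = 2.5.
Δz = y_labor·Δb = 2.5 × (-3) = -7.5, so new z* = 889 − 7.5 = 881.5.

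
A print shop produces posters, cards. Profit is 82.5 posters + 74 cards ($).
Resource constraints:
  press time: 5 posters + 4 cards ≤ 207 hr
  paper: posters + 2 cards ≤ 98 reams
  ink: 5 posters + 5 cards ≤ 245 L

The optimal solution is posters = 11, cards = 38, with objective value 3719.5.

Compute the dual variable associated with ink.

Binding: press time and ink. Non-binding: paper (11 unused).
By complementary slackness, y = 0 for the non-binding constraint.
From A_Bᵀ y = c: 5·y_press time + 5·y_ink = 82.5; 4·y_press time + 5·y_ink = 74.
Solving: y_press time = 8.5, y_ink = 8.
Shadow price of ink = 8.

8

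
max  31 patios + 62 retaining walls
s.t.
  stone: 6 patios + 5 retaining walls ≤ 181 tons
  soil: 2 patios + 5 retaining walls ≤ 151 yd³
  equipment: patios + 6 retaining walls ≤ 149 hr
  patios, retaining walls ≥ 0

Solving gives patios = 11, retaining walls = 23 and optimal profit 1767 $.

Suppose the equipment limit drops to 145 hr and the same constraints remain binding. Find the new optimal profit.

Binding: stone and equipment. Non-binding: soil (14 unused).
Slack constraints have shadow price 0 (complementary slackness).
The binding rows give the dual system: 6·y_stone + 1·y_equipment = 31 and 5·y_stone + 6·y_equipment = 62.
→ y_stone = 4 and y_equipment = 7.
Δz = y_equipment·Δb = 7 × (-4) = -28, so new z* = 1767 − 28 = 1739.

1739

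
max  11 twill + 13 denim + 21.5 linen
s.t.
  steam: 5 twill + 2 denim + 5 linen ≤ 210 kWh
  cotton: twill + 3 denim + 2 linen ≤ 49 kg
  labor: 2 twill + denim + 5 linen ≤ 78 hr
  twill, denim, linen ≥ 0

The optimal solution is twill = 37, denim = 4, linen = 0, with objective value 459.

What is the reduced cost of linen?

Binding: cotton and labor. Non-binding: steam (17 unused).
Since steam is not tight, its dual is 0.
Dual feasibility on the basic columns requires 1·y_cotton + 2·y_labor = 11, 3·y_cotton + 1·y_labor = 13.
→ y_cotton = 3 and y_labor = 4.
Reduced cost of linen: c₃ − yᵀa₃ = 21.5 − (3·2 + 4·5) = 21.5 − 26 = -4.5.

-4.5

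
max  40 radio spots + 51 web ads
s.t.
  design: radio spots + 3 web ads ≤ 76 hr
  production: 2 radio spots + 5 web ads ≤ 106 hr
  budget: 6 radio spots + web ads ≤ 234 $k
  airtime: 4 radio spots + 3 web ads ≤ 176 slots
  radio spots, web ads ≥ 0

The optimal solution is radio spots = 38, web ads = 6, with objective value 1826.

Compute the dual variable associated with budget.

Binding: production and budget. Non-binding: design (20 unused), airtime (6 unused).
Since design, airtime are not tight, their duals are 0.
The binding rows give the dual system: 2·y_production + 6·y_budget = 40 and 5·y_production + 1·y_budget = 51.
This yields shadow prices y_production = 9.5, y_budget = 3.5.
Shadow price of budget = 3.5.

3.5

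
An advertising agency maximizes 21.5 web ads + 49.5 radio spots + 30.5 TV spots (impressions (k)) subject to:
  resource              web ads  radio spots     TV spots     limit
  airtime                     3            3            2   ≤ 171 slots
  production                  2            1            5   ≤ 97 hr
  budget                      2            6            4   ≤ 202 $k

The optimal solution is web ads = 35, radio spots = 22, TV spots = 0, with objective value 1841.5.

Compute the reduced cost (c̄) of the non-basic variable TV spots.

Binding: airtime and budget. Non-binding: production (5 unused).
Since production is not tight, its dual is 0.
Dual feasibility on the basic columns requires 3·y_airtime + 2·y_budget = 21.5, 3·y_airtime + 6·y_budget = 49.5.
Solving: y_airtime = 2.5, y_budget = 7.
Reduced cost of TV spots: c₃ − yᵀa₃ = 30.5 − (2.5·2 + 7·4) = 30.5 − 33 = -2.5.

-2.5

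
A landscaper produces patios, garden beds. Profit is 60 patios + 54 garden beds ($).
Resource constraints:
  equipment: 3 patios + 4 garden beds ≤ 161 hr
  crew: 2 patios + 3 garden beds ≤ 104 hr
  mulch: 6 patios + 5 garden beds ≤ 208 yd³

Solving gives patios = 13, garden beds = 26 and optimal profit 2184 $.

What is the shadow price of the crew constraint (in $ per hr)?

3

Check each constraint at x*: equipment 143/161 (slack 18); crew 104/104 (tight); mulch 208/208 (tight).
Since equipment is not tight, its dual is 0.
Dual feasibility on the basic columns requires 2·y_crew + 6·y_mulch = 60, 3·y_crew + 5·y_mulch = 54.
This yields shadow prices y_crew = 3, y_mulch = 9.
Shadow price of crew = 3.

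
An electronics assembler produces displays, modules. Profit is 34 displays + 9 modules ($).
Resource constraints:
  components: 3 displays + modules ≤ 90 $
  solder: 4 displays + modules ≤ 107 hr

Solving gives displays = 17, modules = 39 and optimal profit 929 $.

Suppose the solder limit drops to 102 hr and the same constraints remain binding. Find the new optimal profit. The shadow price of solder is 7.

Δb = -5, so new z* = 929 + (7)·(-5) = 929 − 35 = 894.

894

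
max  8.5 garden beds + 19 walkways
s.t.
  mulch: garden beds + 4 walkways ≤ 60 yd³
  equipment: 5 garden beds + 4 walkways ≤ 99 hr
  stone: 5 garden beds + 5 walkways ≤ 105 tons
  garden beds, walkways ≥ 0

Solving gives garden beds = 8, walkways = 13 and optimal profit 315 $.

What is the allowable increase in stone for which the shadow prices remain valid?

Binding constraints: mulch, stone. The basis is B = [[1,4],[5,5]] with det -15.
Per unit increase in stone, x* moves by d = (0.2667, -0.0667).
The basis stays optimal until equipment becomes binding; allowable increase = 6.5625 tons.

6.5625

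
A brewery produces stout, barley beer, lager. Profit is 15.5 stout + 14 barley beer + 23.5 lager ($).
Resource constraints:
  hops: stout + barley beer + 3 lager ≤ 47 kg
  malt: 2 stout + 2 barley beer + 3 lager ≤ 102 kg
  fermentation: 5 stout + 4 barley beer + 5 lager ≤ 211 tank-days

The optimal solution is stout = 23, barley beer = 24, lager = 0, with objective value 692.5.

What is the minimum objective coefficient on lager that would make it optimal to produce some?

Check each constraint at x*: hops 47/47 (tight); malt 94/102 (slack 8); fermentation 211/211 (tight).
Since malt is not tight, its dual is 0.
The binding rows give the dual system: 1·y_hops + 5·y_fermentation = 15.5 and 1·y_hops + 4·y_fermentation = 14.
Solving: y_hops = 8, y_fermentation = 1.5.
lager enters the basis when its profit ≥ yᵀa₃ = 8·3 + 1.5·5 = 31.5.

31.5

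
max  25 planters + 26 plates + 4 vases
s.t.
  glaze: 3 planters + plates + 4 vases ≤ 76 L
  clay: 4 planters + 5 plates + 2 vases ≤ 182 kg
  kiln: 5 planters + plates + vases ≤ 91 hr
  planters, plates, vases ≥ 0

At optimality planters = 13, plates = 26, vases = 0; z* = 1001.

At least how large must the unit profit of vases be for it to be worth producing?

At the optimum: glaze uses 65 of 76 (slack = 11); clay uses 182 of 182 (binding); kiln uses 91 of 91 (binding).
Slack constraints have shadow price 0 (complementary slackness).
From A_Bᵀ y = c: 4·y_clay + 5·y_kiln = 25; 5·y_clay + 1·y_kiln = 26.
This yields shadow prices y_clay = 5, y_kiln = 1.
vases enters the basis when its profit ≥ yᵀa₃ = 5·2 + 1·1 = 11.

11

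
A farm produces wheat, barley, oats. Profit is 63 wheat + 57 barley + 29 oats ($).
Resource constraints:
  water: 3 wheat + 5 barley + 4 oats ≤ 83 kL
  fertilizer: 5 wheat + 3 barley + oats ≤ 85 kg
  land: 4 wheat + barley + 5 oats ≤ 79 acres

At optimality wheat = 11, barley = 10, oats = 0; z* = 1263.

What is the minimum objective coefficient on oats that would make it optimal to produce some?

33

Check each constraint at x*: water 83/83 (tight); fertilizer 85/85 (tight); land 54/79 (slack 25).
Since land is not tight, its dual is 0.
From A_Bᵀ y = c: 3·y_water + 5·y_fertilizer = 63; 5·y_water + 3·y_fertilizer = 57.
This yields shadow prices y_water = 6, y_fertilizer = 9.
oats enters the basis when its profit ≥ yᵀa₃ = 6·4 + 9·1 = 33.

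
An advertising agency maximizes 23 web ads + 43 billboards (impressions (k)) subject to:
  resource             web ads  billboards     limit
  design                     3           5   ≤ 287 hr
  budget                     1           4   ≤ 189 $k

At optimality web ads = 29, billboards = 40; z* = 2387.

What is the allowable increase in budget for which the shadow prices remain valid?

40.6

Binding constraints: design, budget. The basis is B = [[3,5],[1,4]] with det 7.
Per unit increase in budget, x* moves by d = (-0.7143, 0.4286).
The basis stays optimal until web ads reaches 0; allowable increase = 40.6 $k.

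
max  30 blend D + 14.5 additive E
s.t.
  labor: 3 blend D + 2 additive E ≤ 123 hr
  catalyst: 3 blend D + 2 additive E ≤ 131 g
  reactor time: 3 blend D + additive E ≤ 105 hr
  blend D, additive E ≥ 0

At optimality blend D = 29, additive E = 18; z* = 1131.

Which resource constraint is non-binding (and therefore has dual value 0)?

labor: 123/123 (binding)
catalyst: 123/131 (slack 8)
reactor time: 105/105 (binding)
By complementary slackness, a constraint with positive slack has shadow price 0 → catalyst.

catalyst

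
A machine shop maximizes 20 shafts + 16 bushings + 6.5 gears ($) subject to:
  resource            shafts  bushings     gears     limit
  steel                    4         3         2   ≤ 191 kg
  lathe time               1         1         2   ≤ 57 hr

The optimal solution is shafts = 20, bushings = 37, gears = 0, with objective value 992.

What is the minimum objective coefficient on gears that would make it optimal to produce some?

Check each constraint at x*: steel 191/191 (tight); lathe time 57/57 (tight).
From A_Bᵀ y = c: 4·y_steel + 1·y_lathe time = 20; 3·y_steel + 1·y_lathe time = 16.
→ y_steel = 4 and y_lathe time = 4.
gears enters the basis when its profit ≥ yᵀa₃ = 4·2 + 4·2 = 16.

16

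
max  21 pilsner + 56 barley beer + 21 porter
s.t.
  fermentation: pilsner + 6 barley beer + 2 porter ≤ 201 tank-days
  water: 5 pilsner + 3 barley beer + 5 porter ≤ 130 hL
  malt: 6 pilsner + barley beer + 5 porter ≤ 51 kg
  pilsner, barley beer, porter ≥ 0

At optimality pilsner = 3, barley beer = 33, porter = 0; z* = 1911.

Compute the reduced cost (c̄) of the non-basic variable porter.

-7

Binding: fermentation and malt. Non-binding: water (16 unused).
Slack constraints have shadow price 0 (complementary slackness).
From A_Bᵀ y = c: 1·y_fermentation + 6·y_malt = 21; 6·y_fermentation + 1·y_malt = 56.
Solving: y_fermentation = 9, y_malt = 2.
Reduced cost of porter: c₃ − yᵀa₃ = 21 − (9·2 + 2·5) = 21 − 28 = -7.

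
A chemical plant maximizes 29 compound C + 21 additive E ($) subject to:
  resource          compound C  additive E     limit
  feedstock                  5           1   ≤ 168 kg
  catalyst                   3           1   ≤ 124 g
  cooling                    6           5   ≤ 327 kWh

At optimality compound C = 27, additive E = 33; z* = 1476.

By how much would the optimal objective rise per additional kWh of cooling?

4

At the optimum: feedstock uses 168 of 168 (binding); catalyst uses 114 of 124 (slack = 10); cooling uses 327 of 327 (binding).
Slack constraints have shadow price 0 (complementary slackness).
From A_Bᵀ y = c: 5·y_feedstock + 6·y_cooling = 29; 1·y_feedstock + 5·y_cooling = 21.
This yields shadow prices y_feedstock = 1, y_cooling = 4.
Shadow price of cooling = 4.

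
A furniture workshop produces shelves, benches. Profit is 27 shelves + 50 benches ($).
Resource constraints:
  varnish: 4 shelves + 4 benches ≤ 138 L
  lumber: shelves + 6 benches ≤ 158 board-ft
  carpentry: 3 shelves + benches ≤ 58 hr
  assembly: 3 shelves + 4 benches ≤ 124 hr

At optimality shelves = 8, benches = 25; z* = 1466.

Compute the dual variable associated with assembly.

Binding: lumber and assembly. Non-binding: varnish (6 unused), carpentry (9 unused).
Since varnish, carpentry are not tight, their duals are 0.
From A_Bᵀ y = c: 1·y_lumber + 3·y_assembly = 27; 6·y_lumber + 4·y_assembly = 50.
→ y_lumber = 3 and y_assembly = 8.
Shadow price of assembly = 8.

8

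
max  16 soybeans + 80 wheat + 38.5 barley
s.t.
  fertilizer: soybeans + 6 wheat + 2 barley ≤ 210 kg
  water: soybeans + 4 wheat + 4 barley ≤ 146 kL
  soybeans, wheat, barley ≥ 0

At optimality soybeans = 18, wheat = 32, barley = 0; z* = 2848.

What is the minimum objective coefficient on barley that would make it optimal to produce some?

Check each constraint at x*: fertilizer 210/210 (tight); water 146/146 (tight).
The binding rows give the dual system: 1·y_fertilizer + 1·y_water = 16 and 6·y_fertilizer + 4·y_water = 80.
This yields shadow prices y_fertilizer = 8, y_water = 8.
barley enters the basis when its profit ≥ yᵀa₃ = 8·2 + 8·4 = 48.

48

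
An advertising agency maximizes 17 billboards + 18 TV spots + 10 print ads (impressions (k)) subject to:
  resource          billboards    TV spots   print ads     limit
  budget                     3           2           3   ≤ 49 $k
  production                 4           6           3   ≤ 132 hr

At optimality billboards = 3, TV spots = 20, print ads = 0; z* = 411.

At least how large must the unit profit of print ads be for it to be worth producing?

15

Check each constraint at x*: budget 49/49 (tight); production 132/132 (tight).
From A_Bᵀ y = c: 3·y_budget + 4·y_production = 17; 2·y_budget + 6·y_production = 18.
Solving: y_budget = 3, y_production = 2.
print ads enters the basis when its profit ≥ yᵀa₃ = 3·3 + 2·3 = 15.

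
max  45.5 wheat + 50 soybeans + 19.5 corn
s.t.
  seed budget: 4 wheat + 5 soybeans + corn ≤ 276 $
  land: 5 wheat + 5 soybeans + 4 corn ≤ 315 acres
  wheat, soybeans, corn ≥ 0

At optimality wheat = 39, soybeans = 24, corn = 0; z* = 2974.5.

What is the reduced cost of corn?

-7

Check each constraint at x*: seed budget 276/276 (tight); land 315/315 (tight).
The binding rows give the dual system: 4·y_seed budget + 5·y_land = 45.5 and 5·y_seed budget + 5·y_land = 50.
→ y_seed budget = 4.5 and y_land = 5.5.
Reduced cost of corn: c₃ − yᵀa₃ = 19.5 − (4.5·1 + 5.5·4) = 19.5 − 26.5 = -7.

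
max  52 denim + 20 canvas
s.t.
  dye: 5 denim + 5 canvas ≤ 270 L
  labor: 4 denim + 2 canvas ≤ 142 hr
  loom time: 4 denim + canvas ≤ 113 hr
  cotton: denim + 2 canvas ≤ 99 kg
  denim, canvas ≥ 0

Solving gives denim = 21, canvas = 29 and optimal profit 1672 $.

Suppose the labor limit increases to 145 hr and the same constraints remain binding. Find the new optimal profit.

At the optimum: dye uses 250 of 270 (slack = 20); labor uses 142 of 142 (binding); loom time uses 113 of 113 (binding); cotton uses 79 of 99 (slack = 20).
Since dye, cotton are not tight, their duals are 0.
Dual feasibility on the basic columns requires 4·y_labor + 4·y_loom time = 52, 2·y_labor + 1·y_loom time = 20.
Solving: y_labor = 7, y_loom time = 6.
Δz = y_labor·Δb = 7 × (3) = 21, so new z* = 1672 + 21 = 1693.

1693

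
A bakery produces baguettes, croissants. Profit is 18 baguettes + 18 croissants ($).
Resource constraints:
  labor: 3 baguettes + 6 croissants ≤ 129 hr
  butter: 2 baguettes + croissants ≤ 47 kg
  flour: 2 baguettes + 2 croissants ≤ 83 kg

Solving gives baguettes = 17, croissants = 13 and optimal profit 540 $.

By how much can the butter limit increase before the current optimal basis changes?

34.5

Binding constraints: labor, butter. The basis is B = [[3,6],[2,1]] with det -9.
Per unit increase in butter, x* moves by d = (0.6667, -0.3333).
The basis stays optimal until flour becomes binding; allowable increase = 34.5 kg.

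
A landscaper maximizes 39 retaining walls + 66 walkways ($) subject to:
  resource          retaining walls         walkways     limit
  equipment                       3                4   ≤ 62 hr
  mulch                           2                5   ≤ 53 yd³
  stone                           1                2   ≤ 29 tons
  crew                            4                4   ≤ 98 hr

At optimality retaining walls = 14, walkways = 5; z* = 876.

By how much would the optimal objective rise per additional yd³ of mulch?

6

Check each constraint at x*: equipment 62/62 (tight); mulch 53/53 (tight); stone 24/29 (slack 5); crew 76/98 (slack 22).
By complementary slackness, y = 0 for the non-binding constraints.
From A_Bᵀ y = c: 3·y_equipment + 2·y_mulch = 39; 4·y_equipment + 5·y_mulch = 66.
This yields shadow prices y_equipment = 9, y_mulch = 6.
Shadow price of mulch = 6.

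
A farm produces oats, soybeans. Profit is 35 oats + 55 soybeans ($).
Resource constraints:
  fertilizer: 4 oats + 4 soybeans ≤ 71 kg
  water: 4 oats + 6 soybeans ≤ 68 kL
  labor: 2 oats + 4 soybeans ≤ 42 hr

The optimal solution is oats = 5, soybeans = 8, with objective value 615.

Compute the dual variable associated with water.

7.5

At the optimum: fertilizer uses 52 of 71 (slack = 19); water uses 68 of 68 (binding); labor uses 42 of 42 (binding).
By complementary slackness, y = 0 for the non-binding constraint.
Dual feasibility on the basic columns requires 4·y_water + 2·y_labor = 35, 6·y_water + 4·y_labor = 55.
Solving: y_water = 7.5, y_labor = 2.5.
Shadow price of water = 7.5.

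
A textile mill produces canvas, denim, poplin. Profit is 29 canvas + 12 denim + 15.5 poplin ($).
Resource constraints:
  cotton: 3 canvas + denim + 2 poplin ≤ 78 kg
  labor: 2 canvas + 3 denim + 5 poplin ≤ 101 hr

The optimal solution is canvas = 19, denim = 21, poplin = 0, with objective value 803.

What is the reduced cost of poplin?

Check each constraint at x*: cotton 78/78 (tight); labor 101/101 (tight).
Dual feasibility on the basic columns requires 3·y_cotton + 2·y_labor = 29, 1·y_cotton + 3·y_labor = 12.
This yields shadow prices y_cotton = 9, y_labor = 1.
Reduced cost of poplin: c₃ − yᵀa₃ = 15.5 − (9·2 + 1·5) = 15.5 − 23 = -7.5.

-7.5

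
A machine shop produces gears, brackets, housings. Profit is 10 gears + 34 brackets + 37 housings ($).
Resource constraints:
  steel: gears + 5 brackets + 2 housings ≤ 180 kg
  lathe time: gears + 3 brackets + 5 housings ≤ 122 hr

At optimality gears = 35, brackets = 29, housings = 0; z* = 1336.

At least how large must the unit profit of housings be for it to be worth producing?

44

Check each constraint at x*: steel 180/180 (tight); lathe time 122/122 (tight).
Dual feasibility on the basic columns requires 1·y_steel + 1·y_lathe time = 10, 5·y_steel + 3·y_lathe time = 34.
→ y_steel = 2 and y_lathe time = 8.
housings enters the basis when its profit ≥ yᵀa₃ = 2·2 + 8·5 = 44.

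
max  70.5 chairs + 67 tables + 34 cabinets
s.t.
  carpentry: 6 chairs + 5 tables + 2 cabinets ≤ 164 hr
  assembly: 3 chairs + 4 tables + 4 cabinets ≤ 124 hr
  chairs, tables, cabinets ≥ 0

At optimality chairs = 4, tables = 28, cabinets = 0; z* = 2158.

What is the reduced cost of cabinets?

Both carpentry and assembly are binding at x*.
The binding rows give the dual system: 6·y_carpentry + 3·y_assembly = 70.5 and 5·y_carpentry + 4·y_assembly = 67.
This yields shadow prices y_carpentry = 9, y_assembly = 5.5.
Reduced cost of cabinets: c₃ − yᵀa₃ = 34 − (9·2 + 5.5·4) = 34 − 40 = -6.

-6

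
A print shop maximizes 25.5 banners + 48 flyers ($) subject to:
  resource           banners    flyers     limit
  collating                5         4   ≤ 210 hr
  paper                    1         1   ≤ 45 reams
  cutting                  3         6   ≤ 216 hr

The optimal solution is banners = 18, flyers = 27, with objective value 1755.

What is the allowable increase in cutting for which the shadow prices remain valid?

54

Binding constraints: paper, cutting. The basis is B = [[1,1],[3,6]] with det 3.
Per unit increase in cutting, x* moves by d = (-0.3333, 0.3333).
The basis stays optimal until banners reaches 0; allowable increase = 54 hr.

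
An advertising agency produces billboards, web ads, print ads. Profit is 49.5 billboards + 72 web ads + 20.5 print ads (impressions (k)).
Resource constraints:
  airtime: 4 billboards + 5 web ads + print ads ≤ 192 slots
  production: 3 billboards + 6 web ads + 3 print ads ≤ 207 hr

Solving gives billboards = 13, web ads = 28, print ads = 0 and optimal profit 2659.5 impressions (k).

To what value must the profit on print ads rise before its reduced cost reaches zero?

Check each constraint at x*: airtime 192/192 (tight); production 207/207 (tight).
From A_Bᵀ y = c: 4·y_airtime + 3·y_production = 49.5; 5·y_airtime + 6·y_production = 72.
This yields shadow prices y_airtime = 9, y_production = 4.5.
print ads enters the basis when its profit ≥ yᵀa₃ = 9·1 + 4.5·3 = 22.5.

22.5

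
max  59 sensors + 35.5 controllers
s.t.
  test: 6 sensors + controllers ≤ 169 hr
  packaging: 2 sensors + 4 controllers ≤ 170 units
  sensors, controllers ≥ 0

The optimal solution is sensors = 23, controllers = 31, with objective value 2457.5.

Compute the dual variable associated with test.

7.5

Check each constraint at x*: test 169/169 (tight); packaging 170/170 (tight).
Dual feasibility on the basic columns requires 6·y_test + 2·y_packaging = 59, 1·y_test + 4·y_packaging = 35.5.
This yields shadow prices y_test = 7.5, y_packaging = 7.
Shadow price of test = 7.5.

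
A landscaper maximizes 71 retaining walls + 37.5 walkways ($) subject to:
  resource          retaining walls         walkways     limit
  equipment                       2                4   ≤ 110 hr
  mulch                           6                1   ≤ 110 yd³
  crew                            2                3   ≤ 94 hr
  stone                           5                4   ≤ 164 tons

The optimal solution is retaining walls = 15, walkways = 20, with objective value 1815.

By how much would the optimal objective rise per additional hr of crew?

0

Check each constraint at x*: equipment 110/110 (tight); mulch 110/110 (tight); crew 90/94 (slack 4); stone 155/164 (slack 9).
Slack constraints have shadow price 0 (complementary slackness).
Dual feasibility on the basic columns requires 2·y_equipment + 6·y_mulch = 71, 4·y_equipment + 1·y_mulch = 37.5.
This yields shadow prices y_equipment = 7, y_mulch = 9.5.
Shadow price of crew = 0.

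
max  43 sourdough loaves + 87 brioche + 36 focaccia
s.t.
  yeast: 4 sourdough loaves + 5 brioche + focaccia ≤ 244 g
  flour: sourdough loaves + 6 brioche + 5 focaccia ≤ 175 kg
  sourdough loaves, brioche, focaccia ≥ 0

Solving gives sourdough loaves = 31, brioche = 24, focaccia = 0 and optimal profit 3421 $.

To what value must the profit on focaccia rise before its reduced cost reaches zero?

44

Both yeast and flour are binding at x*.
Dual feasibility on the basic columns requires 4·y_yeast + 1·y_flour = 43, 5·y_yeast + 6·y_flour = 87.
→ y_yeast = 9 and y_flour = 7.
focaccia enters the basis when its profit ≥ yᵀa₃ = 9·1 + 7·5 = 44.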